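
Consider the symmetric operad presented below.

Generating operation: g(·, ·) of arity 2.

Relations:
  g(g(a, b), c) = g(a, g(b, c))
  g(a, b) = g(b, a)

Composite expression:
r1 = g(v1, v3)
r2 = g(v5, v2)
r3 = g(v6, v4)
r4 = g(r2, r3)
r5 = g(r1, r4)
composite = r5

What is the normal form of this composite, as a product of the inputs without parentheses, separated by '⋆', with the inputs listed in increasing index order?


Key point: g commutes, so take the v-inputs in any fixed order.
g(v1, v3) collapses to v1 ⋆ v3
g(v5, v2) collapses to v5 ⋆ v2
g(v6, v4) collapses to v6 ⋆ v4
g(g(v5, v2), g(v6, v4)) collapses to v5 ⋆ v2 ⋆ v6 ⋆ v4
g(g(v1, v3), g(g(v5, v2), g(v6, v4))) collapses to v1 ⋆ v3 ⋆ v5 ⋆ v2 ⋆ v6 ⋆ v4
commutativity sorts the factors: v1 ⋆ v2 ⋆ v3 ⋆ v4 ⋆ v5 ⋆ v6

v1 ⋆ v2 ⋆ v3 ⋆ v4 ⋆ v5 ⋆ v6


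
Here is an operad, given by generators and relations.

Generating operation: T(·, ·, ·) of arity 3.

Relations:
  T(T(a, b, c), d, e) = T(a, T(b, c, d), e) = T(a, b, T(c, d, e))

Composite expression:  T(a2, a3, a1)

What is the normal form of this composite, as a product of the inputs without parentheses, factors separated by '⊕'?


All parenthesizations of T agree; list the a-inputs left to right.
T(a2, a3, a1) spells out as a2 ⊕ a3 ⊕ a1

a2 ⊕ a3 ⊕ a1


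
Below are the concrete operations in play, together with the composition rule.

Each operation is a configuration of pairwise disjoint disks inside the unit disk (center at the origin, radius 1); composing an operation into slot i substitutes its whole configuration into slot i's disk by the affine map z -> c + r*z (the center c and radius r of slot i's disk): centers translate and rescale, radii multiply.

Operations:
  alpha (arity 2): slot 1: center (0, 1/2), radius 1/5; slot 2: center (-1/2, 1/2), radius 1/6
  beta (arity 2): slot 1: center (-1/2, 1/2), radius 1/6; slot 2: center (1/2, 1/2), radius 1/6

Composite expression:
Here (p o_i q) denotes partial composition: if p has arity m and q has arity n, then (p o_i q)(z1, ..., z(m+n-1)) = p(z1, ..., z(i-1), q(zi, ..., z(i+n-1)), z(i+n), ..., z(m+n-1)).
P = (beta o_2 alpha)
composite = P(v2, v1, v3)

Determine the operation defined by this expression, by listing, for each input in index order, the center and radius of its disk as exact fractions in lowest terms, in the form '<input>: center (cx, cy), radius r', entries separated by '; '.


v1: center (1/2, 7/12), radius 1/30; v2: center (-1/2, 1/2), radius 1/6; v3: center (5/12, 7/12), radius 1/36

Nesting under beta composes maps z -> c + r*z down each v-path.
input v2: applying the 1 nested substitution gives center (-1/2, 1/2), radius 1/6
input v1: applying the 2 nested substitutions gives center (1/2, 7/12), radius 1/30
input v3: applying the 2 nested substitutions gives center (5/12, 7/12), radius 1/36


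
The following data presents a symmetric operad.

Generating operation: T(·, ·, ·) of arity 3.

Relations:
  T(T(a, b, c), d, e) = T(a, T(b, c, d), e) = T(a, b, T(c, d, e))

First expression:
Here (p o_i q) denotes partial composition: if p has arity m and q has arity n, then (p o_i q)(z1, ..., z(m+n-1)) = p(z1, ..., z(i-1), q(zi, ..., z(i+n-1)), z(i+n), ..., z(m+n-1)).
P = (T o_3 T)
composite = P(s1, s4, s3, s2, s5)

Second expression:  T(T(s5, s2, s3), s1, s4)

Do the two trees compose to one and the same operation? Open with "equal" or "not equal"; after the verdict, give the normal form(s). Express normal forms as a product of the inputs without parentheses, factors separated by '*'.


not equal; first: s1 * s4 * s3 * s2 * s5; second: s5 * s2 * s3 * s1 * s4

Normal form of the first expression: s1 * s4 * s3 * s2 * s5
Normal form of the second expression: s5 * s2 * s3 * s1 * s4
They disagree, so not equal.


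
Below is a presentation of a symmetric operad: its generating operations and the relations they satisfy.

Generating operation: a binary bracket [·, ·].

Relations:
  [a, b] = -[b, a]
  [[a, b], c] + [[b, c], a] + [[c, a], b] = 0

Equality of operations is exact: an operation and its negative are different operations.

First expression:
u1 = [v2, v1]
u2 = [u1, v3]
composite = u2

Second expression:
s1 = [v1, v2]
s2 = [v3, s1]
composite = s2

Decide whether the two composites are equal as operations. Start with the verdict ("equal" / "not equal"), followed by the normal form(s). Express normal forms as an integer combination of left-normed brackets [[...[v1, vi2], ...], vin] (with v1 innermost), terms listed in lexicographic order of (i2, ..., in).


equal; the common form is -[[v1, v2], v3]

In normal form, the first expression is -[[v1, v2], v3]
In normal form, the second expression is -[[v1, v2], v3]
Same normal form: equal.


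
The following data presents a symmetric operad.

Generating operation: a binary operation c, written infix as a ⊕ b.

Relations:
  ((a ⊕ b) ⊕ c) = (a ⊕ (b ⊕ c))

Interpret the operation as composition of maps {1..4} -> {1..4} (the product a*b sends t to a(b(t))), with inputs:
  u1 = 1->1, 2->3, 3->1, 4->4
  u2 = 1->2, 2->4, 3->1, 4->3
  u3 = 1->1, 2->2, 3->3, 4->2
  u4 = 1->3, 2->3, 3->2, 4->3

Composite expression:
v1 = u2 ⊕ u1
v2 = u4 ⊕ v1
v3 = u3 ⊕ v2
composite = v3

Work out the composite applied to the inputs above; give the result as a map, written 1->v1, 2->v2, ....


1->3, 2->3, 3->3, 4->2

(u2 ⊕ u1) = 1->2, 2->1, 3->2, 4->3
(u4 ⊕ (u2 ⊕ u1)) = 1->3, 2->3, 3->3, 4->2
(u3 ⊕ (u4 ⊕ (u2 ⊕ u1))) = 1->3, 2->3, 3->3, 4->2


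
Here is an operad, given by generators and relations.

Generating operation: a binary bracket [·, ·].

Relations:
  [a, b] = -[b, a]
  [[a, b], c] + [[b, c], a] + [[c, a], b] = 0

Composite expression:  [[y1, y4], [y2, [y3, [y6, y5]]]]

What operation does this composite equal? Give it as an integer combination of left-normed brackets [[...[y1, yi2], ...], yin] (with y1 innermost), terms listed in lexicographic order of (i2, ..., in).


-[[[[[y1, y4], y2], y3], y5], y6] + [[[[[y1, y4], y2], y3], y6], y5] + [[[[[y1, y4], y2], y5], y6], y3] - [[[[[y1, y4], y2], y6], y5], y3] + [[[[[y1, y4], y3], y5], y6], y2] - [[[[[y1, y4], y3], y6], y5], y2] - [[[[[y1, y4], y5], y6], y3], y2] + [[[[[y1, y4], y6], y5], y3], y2]

Left-normed coefficients sit on the y1-initial expansion words.
Composite bracket: [[y1, y4], [y2, [y3, [y6, y5]]]]
Expanding via [a, b] = ab - ba: 32 signed words (2^5 = 32).
Words beginning with y1 determine it all:
  from y1y4y2y3y5y6, sign -1: term -[[[[[y1, y4], y2], y3], y5], y6]
  from y1y4y2y3y6y5, sign +1: term +[[[[[y1, y4], y2], y3], y6], y5]
  from y1y4y2y5y6y3, sign +1: term +[[[[[y1, y4], y2], y5], y6], y3]
  from y1y4y2y6y5y3, sign -1: term -[[[[[y1, y4], y2], y6], y5], y3]
  from y1y4y3y5y6y2, sign +1: term +[[[[[y1, y4], y3], y5], y6], y2]
  from y1y4y3y6y5y2, sign -1: term -[[[[[y1, y4], y3], y6], y5], y2]
  from y1y4y5y6y3y2, sign -1: term -[[[[[y1, y4], y5], y6], y3], y2]
  from y1y4y6y5y3y2, sign +1: term +[[[[[y1, y4], y6], y5], y3], y2]


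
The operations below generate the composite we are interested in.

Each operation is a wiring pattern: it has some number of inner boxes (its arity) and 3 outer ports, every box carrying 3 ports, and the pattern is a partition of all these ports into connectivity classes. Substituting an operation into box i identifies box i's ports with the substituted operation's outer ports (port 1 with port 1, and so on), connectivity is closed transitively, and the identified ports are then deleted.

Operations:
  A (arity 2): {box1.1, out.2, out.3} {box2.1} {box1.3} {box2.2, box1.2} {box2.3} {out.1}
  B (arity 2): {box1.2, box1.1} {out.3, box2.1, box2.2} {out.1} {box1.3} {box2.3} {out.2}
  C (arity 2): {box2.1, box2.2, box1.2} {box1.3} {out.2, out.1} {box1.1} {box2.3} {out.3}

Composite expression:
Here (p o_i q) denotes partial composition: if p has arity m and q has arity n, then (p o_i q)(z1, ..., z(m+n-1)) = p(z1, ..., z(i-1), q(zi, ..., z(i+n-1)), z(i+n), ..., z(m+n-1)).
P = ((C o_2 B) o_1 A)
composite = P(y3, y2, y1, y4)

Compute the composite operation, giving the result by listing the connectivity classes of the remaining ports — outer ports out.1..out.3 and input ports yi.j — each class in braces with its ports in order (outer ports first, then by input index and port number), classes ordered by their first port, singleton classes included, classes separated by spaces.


Reachability decides: close wires over C-identified ports.
through A, on inputs (y3, y2): {out.1} {out.2, out.3, y3.1} {y2.1} {y2.2, y3.2} {y2.3} {y3.3} (out.j = stage outer ports)
through B, on inputs (y1, y4): {out.1} {out.2} {out.3, y4.1, y4.2} {y1.1, y1.2} {y1.3} {y4.3} (out.j = stage outer ports)
through C, on inputs (y3, y2, y1, y4): {out.1, out.2} {out.3} {y1.1, y1.2} {y1.3} {y2.1} {y2.2, y3.2} {y2.3} {y3.1} {y3.3} {y4.1, y4.2} {y4.3} (out.j = stage outer ports)

{out.1, out.2} {out.3} {y1.1, y1.2} {y1.3} {y2.1} {y2.2, y3.2} {y2.3} {y3.1} {y3.3} {y4.1, y4.2} {y4.3}


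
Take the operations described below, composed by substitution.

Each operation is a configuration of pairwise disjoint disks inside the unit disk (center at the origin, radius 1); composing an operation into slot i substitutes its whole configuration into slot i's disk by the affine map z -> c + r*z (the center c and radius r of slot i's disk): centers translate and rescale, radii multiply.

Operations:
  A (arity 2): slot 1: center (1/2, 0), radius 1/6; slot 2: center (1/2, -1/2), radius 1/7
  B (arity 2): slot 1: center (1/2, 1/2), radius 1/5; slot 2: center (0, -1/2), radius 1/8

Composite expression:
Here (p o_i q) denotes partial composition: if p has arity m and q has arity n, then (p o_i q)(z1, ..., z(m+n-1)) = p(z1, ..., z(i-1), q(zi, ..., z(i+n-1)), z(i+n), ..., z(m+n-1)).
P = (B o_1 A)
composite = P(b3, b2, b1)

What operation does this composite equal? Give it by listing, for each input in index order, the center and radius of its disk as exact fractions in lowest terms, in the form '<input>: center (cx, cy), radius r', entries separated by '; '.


b1: center (0, -1/2), radius 1/8; b2: center (3/5, 2/5), radius 1/35; b3: center (3/5, 1/2), radius 1/30

Only the slot chain above each b matters under B; compose those maps.
b3 passes through 2 substitutions, ending at center (3/5, 1/2), radius 1/30
b2 passes through 2 substitutions, ending at center (3/5, 2/5), radius 1/35
b1 passes through 1 substitution, ending at center (0, -1/2), radius 1/8


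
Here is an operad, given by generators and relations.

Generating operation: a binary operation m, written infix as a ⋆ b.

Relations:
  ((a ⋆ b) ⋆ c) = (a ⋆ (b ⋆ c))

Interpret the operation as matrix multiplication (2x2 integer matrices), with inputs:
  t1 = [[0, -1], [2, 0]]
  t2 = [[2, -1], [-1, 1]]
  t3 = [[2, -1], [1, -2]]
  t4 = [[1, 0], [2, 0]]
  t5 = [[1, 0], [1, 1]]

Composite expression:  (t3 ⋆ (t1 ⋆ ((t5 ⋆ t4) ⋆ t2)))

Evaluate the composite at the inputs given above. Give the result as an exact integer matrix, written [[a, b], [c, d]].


[[-16, 8], [-14, 7]]

(t5 ⋆ t4) = [[1, 0], [3, 0]]
((t5 ⋆ t4) ⋆ t2) = [[2, -1], [6, -3]]
(t1 ⋆ ((t5 ⋆ t4) ⋆ t2)) = [[-6, 3], [4, -2]]
(t3 ⋆ (t1 ⋆ ((t5 ⋆ t4) ⋆ t2))) = [[-16, 8], [-14, 7]]


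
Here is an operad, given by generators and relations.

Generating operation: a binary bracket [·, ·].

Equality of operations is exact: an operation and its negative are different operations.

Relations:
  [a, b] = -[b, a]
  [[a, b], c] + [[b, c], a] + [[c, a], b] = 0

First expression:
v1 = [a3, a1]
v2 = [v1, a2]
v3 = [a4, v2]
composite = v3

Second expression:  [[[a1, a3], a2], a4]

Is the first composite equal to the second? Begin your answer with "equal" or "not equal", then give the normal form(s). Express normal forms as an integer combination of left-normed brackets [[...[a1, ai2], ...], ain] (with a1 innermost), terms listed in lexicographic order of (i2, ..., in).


In normal form, the first expression is [[[a1, a3], a2], a4]
In normal form, the second expression is [[[a1, a3], a2], a4]
The forms coincide; equal.

equal; both compose to [[[a1, a3], a2], a4]


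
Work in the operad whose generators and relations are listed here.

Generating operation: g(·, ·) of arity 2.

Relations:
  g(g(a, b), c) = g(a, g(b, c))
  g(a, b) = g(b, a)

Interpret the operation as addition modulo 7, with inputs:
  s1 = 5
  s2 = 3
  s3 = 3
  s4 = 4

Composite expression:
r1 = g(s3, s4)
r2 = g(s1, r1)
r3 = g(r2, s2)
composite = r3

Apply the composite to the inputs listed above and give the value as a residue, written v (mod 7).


g(s3, s4) = 0
g(s1, g(s3, s4)) = 5
g(g(s1, g(s3, s4)), s2) = 1

1 (mod 7)


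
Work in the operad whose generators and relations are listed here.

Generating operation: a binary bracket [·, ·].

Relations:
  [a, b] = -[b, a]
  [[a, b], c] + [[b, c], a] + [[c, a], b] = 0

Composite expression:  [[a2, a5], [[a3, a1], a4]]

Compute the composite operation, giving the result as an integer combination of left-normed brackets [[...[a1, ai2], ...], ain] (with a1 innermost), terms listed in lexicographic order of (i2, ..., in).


[[[[a1, a3], a4], a2], a5] - [[[[a1, a3], a4], a5], a2]

In the tensor algebra, words opening a1 carry the a1-anchored form.
Composite bracket: [[a2, a5], [[a3, a1], a4]]
The bracket unfolds into 16 signed words via [a, b] = ab - ba (2^4 = 16).
Keep just the words that open with a1:
  from a1a3a4a2a5, sign +1: term +[[[[a1, a3], a4], a2], a5]
  from a1a3a4a5a2, sign -1: term -[[[[a1, a3], a4], a5], a2]


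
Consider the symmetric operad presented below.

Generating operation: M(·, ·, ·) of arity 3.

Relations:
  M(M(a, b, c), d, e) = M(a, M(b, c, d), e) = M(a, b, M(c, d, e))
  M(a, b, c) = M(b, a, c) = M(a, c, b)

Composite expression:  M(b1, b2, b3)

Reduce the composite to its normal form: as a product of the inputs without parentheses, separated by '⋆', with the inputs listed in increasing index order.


b1 ⋆ b2 ⋆ b3


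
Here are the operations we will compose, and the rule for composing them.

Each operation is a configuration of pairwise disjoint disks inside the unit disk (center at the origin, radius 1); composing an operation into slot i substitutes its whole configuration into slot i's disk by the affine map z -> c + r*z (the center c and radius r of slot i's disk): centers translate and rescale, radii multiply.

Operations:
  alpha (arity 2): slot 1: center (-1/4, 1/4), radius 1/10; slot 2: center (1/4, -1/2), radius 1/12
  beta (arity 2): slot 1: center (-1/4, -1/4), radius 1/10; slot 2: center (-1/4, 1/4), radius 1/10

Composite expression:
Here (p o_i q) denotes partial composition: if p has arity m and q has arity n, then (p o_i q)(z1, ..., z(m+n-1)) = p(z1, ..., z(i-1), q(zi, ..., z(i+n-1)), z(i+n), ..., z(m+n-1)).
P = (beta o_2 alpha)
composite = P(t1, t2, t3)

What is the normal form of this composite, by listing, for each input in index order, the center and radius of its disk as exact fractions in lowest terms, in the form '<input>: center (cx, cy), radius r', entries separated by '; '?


t1: center (-1/4, -1/4), radius 1/10; t2: center (-11/40, 11/40), radius 1/100; t3: center (-9/40, 1/5), radius 1/120

Each t-disk chains the slot maps above it in beta; radii multiply.
t1 passes through 1 substitution, ending at center (-1/4, -1/4), radius 1/10
t2 passes through 2 substitutions, ending at center (-11/40, 11/40), radius 1/100
t3 passes through 2 substitutions, ending at center (-9/40, 1/5), radius 1/120


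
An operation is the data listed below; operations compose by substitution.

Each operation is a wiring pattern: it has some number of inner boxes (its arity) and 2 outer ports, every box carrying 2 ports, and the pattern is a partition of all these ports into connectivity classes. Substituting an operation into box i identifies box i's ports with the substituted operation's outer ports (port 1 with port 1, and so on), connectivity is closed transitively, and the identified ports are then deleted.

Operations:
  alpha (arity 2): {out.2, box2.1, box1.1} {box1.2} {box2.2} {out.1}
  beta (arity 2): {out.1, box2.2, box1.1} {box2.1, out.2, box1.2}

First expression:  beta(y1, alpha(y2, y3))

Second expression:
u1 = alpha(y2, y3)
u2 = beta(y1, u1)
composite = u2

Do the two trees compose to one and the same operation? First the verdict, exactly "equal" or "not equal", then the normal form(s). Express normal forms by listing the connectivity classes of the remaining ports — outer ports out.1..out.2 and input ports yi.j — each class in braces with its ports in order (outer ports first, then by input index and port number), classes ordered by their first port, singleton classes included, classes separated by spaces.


equal; both compose to {out.1, y1.1, y2.1, y3.1} {out.2, y1.2} {y2.2} {y3.2}

The first composite normalizes to {out.1, y1.1, y2.1, y3.1} {out.2, y1.2} {y2.2} {y3.2}
The second composite normalizes to {out.1, y1.1, y2.1, y3.1} {out.2, y1.2} {y2.2} {y3.2}
The forms coincide; equal.


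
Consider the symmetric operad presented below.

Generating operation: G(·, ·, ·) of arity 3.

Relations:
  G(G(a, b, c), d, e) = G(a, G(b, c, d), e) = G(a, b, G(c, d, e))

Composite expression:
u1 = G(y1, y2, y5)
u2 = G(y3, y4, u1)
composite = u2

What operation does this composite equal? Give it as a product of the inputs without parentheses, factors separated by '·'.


y3 · y4 · y1 · y2 · y5

All parenthesizations of G agree; list the y-inputs left to right.
G(y1, y2, y5) collapses to y1 · y2 · y5
G(y3, y4, G(y1, y2, y5)) collapses to y3 · y4 · y1 · y2 · y5


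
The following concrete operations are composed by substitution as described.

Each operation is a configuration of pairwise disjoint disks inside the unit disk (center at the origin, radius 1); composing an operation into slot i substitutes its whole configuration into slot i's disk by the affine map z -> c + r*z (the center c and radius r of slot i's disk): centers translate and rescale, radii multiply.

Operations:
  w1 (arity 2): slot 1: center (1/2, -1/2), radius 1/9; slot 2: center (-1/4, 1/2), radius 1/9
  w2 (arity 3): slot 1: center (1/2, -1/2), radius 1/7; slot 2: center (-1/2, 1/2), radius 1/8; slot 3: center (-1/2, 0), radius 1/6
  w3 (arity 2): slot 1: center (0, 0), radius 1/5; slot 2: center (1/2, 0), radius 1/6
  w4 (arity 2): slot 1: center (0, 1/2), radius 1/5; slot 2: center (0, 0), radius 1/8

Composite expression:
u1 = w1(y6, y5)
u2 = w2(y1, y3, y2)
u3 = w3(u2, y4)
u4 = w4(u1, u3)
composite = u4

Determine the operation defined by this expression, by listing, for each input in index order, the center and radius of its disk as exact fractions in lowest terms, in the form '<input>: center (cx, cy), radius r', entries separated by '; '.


y1: center (1/80, -1/80), radius 1/280; y2: center (-1/80, 0), radius 1/240; y3: center (-1/80, 1/80), radius 1/320; y4: center (1/16, 0), radius 1/48; y5: center (-1/20, 3/5), radius 1/45; y6: center (1/10, 2/5), radius 1/45

Only the slot chain above each y matters under w4; compose those maps.
y6 passes through 2 substitutions, ending at center (1/10, 2/5), radius 1/45
y5 passes through 2 substitutions, ending at center (-1/20, 3/5), radius 1/45
y1 passes through 3 substitutions, ending at center (1/80, -1/80), radius 1/280
y3 passes through 3 substitutions, ending at center (-1/80, 1/80), radius 1/320
y2 passes through 3 substitutions, ending at center (-1/80, 0), radius 1/240
y4 passes through 2 substitutions, ending at center (1/16, 0), radius 1/48


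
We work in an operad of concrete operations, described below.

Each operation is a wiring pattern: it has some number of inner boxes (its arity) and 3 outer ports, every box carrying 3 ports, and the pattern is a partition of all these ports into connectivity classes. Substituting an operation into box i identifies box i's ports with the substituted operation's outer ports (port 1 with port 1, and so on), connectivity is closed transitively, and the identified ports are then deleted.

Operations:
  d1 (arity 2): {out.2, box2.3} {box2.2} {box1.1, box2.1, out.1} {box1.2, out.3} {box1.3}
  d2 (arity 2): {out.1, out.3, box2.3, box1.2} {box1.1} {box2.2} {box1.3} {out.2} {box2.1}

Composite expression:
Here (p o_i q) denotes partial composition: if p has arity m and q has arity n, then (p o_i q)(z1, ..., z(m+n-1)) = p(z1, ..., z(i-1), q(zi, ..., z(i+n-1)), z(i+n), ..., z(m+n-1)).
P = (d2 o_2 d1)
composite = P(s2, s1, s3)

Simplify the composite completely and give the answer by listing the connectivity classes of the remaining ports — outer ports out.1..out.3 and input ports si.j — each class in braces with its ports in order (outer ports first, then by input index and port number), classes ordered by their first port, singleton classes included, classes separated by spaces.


{out.1, out.3, s1.2, s2.2} {out.2} {s1.1, s3.1} {s1.3} {s2.1} {s2.3} {s3.2} {s3.3}


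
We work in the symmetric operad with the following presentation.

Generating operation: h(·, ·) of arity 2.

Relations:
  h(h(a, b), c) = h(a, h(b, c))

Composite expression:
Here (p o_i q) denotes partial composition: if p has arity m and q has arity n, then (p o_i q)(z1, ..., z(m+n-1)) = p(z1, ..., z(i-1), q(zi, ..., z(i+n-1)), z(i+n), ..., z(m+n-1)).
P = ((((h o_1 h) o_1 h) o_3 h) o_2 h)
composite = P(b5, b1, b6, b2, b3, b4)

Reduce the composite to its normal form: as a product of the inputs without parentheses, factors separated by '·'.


b5 · b1 · b6 · b2 · b3 · b4

All parenthesizations of h agree; list the b-inputs left to right.
h(b1, b6) spells out as b1 · b6
h(b5, h(b1, b6)) spells out as b5 · b1 · b6
h(b2, b3) spells out as b2 · b3
h(h(b5, h(b1, b6)), h(b2, b3)) spells out as b5 · b1 · b6 · b2 · b3
h(h(h(b5, h(b1, b6)), h(b2, b3)), b4) spells out as b5 · b1 · b6 · b2 · b3 · b4


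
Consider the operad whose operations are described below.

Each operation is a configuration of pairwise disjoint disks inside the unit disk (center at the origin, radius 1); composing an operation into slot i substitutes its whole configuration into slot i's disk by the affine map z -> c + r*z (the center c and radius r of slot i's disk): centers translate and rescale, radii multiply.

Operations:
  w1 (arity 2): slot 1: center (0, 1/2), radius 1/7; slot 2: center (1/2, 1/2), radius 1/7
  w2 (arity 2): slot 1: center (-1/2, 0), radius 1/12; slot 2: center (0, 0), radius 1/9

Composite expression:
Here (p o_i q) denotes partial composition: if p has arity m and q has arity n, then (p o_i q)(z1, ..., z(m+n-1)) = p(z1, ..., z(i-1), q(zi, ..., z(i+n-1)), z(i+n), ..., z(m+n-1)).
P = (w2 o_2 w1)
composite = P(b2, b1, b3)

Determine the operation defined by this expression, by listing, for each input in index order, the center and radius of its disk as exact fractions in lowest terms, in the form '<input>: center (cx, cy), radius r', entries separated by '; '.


Only the slot chain above each b matters under w2; compose those maps.
tracing b2 down its 1-map path: center (-1/2, 0), radius 1/12
tracing b1 down its 2-map path: center (0, 1/18), radius 1/63
tracing b3 down its 2-map path: center (1/18, 1/18), radius 1/63

b1: center (0, 1/18), radius 1/63; b2: center (-1/2, 0), radius 1/12; b3: center (1/18, 1/18), radius 1/63


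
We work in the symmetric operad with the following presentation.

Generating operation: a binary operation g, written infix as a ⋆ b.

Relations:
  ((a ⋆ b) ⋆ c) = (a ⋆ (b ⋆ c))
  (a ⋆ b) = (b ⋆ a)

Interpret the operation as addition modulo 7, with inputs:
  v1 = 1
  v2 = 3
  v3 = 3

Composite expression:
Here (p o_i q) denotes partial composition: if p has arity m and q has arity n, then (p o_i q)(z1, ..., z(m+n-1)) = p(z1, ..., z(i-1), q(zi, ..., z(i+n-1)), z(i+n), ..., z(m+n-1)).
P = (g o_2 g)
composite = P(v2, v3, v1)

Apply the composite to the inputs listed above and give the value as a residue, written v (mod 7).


(v3 ⋆ v1) = 4
(v2 ⋆ (v3 ⋆ v1)) = 0

0 (mod 7)


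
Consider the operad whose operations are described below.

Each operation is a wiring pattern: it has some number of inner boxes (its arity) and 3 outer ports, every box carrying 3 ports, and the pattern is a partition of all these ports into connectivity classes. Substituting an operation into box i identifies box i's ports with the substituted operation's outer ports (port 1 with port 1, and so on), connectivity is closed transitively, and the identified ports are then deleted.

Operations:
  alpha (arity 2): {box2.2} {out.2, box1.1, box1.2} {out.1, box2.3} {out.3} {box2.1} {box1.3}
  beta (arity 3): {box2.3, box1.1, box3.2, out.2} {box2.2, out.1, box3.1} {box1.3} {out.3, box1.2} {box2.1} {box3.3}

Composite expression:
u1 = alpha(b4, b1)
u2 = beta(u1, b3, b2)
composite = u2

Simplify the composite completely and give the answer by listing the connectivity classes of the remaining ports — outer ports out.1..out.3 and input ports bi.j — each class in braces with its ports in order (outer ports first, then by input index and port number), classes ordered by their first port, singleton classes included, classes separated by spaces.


Substituting into beta glues patterns; closure does the rest.
after alpha, the pattern on (b4, b1) reads {out.1, b1.3} {out.2, b4.1, b4.2} {out.3} {b1.1} {b1.2} {b4.3} (out.j = its outer ports)
after beta, the pattern on (b4, b1, b3, b2) reads {out.1, b2.1, b3.2} {out.2, b1.3, b2.2, b3.3} {out.3, b4.1, b4.2} {b1.1} {b1.2} {b2.3} {b3.1} {b4.3} (out.j = its outer ports)

{out.1, b2.1, b3.2} {out.2, b1.3, b2.2, b3.3} {out.3, b4.1, b4.2} {b1.1} {b1.2} {b2.3} {b3.1} {b4.3}


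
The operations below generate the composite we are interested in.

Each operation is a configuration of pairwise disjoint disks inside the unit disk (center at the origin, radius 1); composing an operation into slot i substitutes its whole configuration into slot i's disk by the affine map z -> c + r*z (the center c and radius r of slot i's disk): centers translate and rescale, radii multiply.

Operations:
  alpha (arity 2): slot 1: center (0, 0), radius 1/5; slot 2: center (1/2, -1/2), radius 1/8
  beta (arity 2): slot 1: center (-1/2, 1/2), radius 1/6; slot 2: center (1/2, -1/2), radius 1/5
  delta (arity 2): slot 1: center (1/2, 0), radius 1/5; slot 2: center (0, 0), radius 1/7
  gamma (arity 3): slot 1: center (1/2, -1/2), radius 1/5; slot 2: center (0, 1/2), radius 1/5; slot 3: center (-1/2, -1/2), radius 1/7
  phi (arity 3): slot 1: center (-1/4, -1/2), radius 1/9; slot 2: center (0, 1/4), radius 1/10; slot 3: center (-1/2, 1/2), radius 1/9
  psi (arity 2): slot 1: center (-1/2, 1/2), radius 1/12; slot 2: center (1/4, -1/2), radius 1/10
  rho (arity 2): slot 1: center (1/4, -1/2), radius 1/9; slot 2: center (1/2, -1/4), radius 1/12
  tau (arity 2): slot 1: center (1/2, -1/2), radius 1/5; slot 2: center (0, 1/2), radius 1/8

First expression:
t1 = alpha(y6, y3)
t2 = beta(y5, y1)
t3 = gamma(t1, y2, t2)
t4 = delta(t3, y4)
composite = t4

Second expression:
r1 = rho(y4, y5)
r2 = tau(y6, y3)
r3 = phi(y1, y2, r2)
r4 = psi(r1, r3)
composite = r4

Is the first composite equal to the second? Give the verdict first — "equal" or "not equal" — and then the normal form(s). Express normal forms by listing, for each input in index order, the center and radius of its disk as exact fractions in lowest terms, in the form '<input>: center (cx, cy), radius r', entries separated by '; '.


not equal; first: y1: center (29/70, -4/35), radius 1/175; y2: center (1/2, 1/10), radius 1/25; y3: center (31/50, -3/25), radius 1/200; y4: center (0, 0), radius 1/7; y5: center (27/70, -3/35), radius 1/210; y6: center (3/5, -1/10), radius 1/125; second: y1: center (9/40, -11/20), radius 1/90; y2: center (1/4, -19/40), radius 1/100; y3: center (1/5, -4/9), radius 1/720; y4: center (-23/48, 11/24), radius 1/108; y5: center (-11/24, 23/48), radius 1/144; y6: center (37/180, -41/90), radius 1/450

Reducing the first expression gives y1: center (29/70, -4/35), radius 1/175; y2: center (1/2, 1/10), radius 1/25; y3: center (31/50, -3/25), radius 1/200; y4: center (0, 0), radius 1/7; y5: center (27/70, -3/35), radius 1/210; y6: center (3/5, -1/10), radius 1/125
Reducing the second expression gives y1: center (9/40, -11/20), radius 1/90; y2: center (1/4, -19/40), radius 1/100; y3: center (1/5, -4/9), radius 1/720; y4: center (-23/48, 11/24), radius 1/108; y5: center (-11/24, 23/48), radius 1/144; y6: center (37/180, -41/90), radius 1/450
The normal forms differ: not equal.


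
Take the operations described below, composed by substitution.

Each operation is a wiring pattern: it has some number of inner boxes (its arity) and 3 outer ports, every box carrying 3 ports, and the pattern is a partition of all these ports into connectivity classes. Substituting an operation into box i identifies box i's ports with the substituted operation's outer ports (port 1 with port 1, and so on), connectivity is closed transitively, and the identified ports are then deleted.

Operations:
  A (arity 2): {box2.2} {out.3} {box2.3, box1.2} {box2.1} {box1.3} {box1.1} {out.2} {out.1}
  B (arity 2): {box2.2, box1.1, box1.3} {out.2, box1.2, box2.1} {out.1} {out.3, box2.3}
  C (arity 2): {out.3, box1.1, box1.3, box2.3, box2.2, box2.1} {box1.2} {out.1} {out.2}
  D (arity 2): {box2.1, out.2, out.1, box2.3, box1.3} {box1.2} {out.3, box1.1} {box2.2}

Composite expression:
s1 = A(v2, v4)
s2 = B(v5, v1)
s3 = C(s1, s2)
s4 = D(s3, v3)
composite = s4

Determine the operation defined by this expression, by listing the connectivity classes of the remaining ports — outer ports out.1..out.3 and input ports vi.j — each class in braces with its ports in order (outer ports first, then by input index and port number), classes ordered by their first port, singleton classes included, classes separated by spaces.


{out.1, out.2, v1.1, v1.3, v3.1, v3.3, v5.2} {out.3} {v1.2, v5.1, v5.3} {v2.1} {v2.2, v4.3} {v2.3} {v3.2} {v4.1} {v4.2}

After gluing at D, chains via deleted ports link the v-ports.
A over (v2, v4) gives {out.1} {out.2} {out.3} {v2.1} {v2.2, v4.3} {v2.3} {v4.1} {v4.2}, out.j being that stage's outer ports
B over (v5, v1) gives {out.1} {out.2, v1.1, v5.2} {out.3, v1.3} {v1.2, v5.1, v5.3}, out.j being that stage's outer ports
C over (v2, v4, v5, v1) gives {out.1} {out.2} {out.3, v1.1, v1.3, v5.2} {v1.2, v5.1, v5.3} {v2.1} {v2.2, v4.3} {v2.3} {v4.1} {v4.2}, out.j being that stage's outer ports
D over (v2, v4, v5, v1, v3) gives {out.1, out.2, v1.1, v1.3, v3.1, v3.3, v5.2} {out.3} {v1.2, v5.1, v5.3} {v2.1} {v2.2, v4.3} {v2.3} {v3.2} {v4.1} {v4.2}, out.j being that stage's outer ports


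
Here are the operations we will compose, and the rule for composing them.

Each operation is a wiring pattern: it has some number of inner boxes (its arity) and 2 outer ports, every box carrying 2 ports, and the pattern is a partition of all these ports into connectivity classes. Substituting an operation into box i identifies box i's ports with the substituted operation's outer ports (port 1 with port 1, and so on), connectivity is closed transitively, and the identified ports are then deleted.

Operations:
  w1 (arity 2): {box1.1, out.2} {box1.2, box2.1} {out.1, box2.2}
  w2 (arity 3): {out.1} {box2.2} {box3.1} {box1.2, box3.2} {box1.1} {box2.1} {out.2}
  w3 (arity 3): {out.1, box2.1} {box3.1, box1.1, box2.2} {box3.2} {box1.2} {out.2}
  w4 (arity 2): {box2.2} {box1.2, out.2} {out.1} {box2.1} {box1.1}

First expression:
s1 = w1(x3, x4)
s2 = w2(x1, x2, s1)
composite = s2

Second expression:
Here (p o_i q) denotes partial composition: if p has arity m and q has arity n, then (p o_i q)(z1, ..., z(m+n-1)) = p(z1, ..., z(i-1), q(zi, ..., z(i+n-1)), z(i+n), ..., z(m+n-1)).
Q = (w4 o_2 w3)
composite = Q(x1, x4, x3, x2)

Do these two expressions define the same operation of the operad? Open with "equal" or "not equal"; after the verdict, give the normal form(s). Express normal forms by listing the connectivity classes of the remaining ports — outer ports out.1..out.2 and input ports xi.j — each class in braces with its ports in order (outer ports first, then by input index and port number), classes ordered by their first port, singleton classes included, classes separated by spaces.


The first expression reduces to {out.1} {out.2} {x1.1} {x1.2, x3.1} {x2.1} {x2.2} {x3.2, x4.1} {x4.2}
The second expression reduces to {out.1} {out.2, x1.2} {x1.1} {x2.1, x3.2, x4.1} {x2.2} {x3.1} {x4.2}
Different reductions; not equal.

not equal: they reduce to {out.1} {out.2} {x1.1} {x1.2, x3.1} {x2.1} {x2.2} {x3.2, x4.1} {x4.2} and {out.1} {out.2, x1.2} {x1.1} {x2.1, x3.2, x4.1} {x2.2} {x3.1} {x4.2}


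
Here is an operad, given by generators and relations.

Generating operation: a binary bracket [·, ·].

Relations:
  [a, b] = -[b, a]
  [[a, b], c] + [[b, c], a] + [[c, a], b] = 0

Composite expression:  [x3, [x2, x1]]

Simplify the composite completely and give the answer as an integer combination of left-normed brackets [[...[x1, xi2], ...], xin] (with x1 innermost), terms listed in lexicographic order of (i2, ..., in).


[[x1, x2], x3]

In the tensor algebra, words opening x1 carry the x1-anchored form.
Composite bracket: [x3, [x2, x1]]
Under [a, b] = ab - ba we get 4 signed associative words (2^2 = 4).
The x1-initial words carry the normal form:
  from x1x2x3, sign +1: term +[[x1, x2], x3]


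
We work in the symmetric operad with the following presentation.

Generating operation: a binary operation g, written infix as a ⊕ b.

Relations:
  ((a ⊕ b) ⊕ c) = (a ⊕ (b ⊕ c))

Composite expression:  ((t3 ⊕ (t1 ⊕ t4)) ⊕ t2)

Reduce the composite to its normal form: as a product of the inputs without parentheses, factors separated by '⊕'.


t3 ⊕ t1 ⊕ t4 ⊕ t2

Under associativity of g, the answer is the t's in reading order.
(t1 ⊕ t4) spells out as t1 ⊕ t4
(t3 ⊕ (t1 ⊕ t4)) spells out as t3 ⊕ t1 ⊕ t4
((t3 ⊕ (t1 ⊕ t4)) ⊕ t2) spells out as t3 ⊕ t1 ⊕ t4 ⊕ t2


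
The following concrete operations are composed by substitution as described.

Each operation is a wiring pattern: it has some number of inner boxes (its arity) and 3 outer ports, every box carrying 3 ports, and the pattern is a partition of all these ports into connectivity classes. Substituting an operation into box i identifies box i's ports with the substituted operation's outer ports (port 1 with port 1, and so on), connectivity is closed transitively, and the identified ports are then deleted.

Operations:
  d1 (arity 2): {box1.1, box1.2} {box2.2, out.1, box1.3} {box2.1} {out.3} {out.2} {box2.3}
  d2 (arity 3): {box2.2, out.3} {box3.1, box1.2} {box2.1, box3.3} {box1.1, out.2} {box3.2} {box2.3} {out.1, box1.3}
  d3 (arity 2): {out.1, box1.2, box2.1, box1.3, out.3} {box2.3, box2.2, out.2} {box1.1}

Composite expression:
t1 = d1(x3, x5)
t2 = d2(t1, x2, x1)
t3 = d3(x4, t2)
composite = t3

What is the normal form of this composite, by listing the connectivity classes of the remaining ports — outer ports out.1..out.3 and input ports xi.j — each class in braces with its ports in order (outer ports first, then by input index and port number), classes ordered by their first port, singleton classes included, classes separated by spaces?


{out.1, out.3, x4.2, x4.3} {out.2, x2.2, x3.3, x5.2} {x1.1} {x1.2} {x1.3, x2.1} {x2.3} {x3.1, x3.2} {x4.1} {x5.1} {x5.3}

Treat the ports identified at d3 as solder joints: merge, then drop.
through d1, on inputs (x3, x5): {out.1, x3.3, x5.2} {out.2} {out.3} {x3.1, x3.2} {x5.1} {x5.3} (out.j = stage outer ports)
through d2, on inputs (x3, x5, x2, x1): {out.1} {out.2, x3.3, x5.2} {out.3, x2.2} {x1.1} {x1.2} {x1.3, x2.1} {x2.3} {x3.1, x3.2} {x5.1} {x5.3} (out.j = stage outer ports)
through d3, on inputs (x4, x3, x5, x2, x1): {out.1, out.3, x4.2, x4.3} {out.2, x2.2, x3.3, x5.2} {x1.1} {x1.2} {x1.3, x2.1} {x2.3} {x3.1, x3.2} {x4.1} {x5.1} {x5.3} (out.j = stage outer ports)


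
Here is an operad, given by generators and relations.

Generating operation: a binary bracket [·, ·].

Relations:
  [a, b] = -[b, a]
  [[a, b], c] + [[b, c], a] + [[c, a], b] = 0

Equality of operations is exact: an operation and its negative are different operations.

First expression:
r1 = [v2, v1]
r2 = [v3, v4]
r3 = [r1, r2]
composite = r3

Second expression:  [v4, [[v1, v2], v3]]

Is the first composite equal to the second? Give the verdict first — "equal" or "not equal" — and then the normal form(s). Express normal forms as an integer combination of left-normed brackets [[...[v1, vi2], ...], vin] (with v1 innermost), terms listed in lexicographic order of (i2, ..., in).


not equal; first: -[[[v1, v2], v3], v4] + [[[v1, v2], v4], v3]; second: -[[[v1, v2], v3], v4]

Reducing the first expression gives -[[[v1, v2], v3], v4] + [[[v1, v2], v4], v3]
Reducing the second expression gives -[[[v1, v2], v3], v4]
Different reductions; not equal.


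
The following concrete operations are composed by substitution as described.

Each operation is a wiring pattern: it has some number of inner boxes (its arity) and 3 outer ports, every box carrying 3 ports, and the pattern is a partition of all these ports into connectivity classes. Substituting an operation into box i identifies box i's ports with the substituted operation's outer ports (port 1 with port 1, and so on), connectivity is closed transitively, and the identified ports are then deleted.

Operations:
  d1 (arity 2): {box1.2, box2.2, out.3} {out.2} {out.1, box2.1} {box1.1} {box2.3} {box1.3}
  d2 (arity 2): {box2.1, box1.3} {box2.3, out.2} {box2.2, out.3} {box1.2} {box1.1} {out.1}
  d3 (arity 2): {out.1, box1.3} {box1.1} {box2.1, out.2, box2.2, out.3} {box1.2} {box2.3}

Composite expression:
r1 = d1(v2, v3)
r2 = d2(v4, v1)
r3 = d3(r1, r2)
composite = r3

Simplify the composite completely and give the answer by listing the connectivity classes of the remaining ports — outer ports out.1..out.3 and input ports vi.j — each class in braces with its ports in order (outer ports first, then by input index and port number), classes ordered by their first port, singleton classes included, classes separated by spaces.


{out.1, v2.2, v3.2} {out.2, out.3, v1.3} {v1.1, v4.3} {v1.2} {v2.1} {v2.3} {v3.1} {v3.3} {v4.1} {v4.2}

Connectivity passes through glued d3-boundaries; trace each wire chain.
after d1, the pattern on (v2, v3) reads {out.1, v3.1} {out.2} {out.3, v2.2, v3.2} {v2.1} {v2.3} {v3.3} (out.j = its outer ports)
after d2, the pattern on (v4, v1) reads {out.1} {out.2, v1.3} {out.3, v1.2} {v1.1, v4.3} {v4.1} {v4.2} (out.j = its outer ports)
after d3, the pattern on (v2, v3, v4, v1) reads {out.1, v2.2, v3.2} {out.2, out.3, v1.3} {v1.1, v4.3} {v1.2} {v2.1} {v2.3} {v3.1} {v3.3} {v4.1} {v4.2} (out.j = its outer ports)


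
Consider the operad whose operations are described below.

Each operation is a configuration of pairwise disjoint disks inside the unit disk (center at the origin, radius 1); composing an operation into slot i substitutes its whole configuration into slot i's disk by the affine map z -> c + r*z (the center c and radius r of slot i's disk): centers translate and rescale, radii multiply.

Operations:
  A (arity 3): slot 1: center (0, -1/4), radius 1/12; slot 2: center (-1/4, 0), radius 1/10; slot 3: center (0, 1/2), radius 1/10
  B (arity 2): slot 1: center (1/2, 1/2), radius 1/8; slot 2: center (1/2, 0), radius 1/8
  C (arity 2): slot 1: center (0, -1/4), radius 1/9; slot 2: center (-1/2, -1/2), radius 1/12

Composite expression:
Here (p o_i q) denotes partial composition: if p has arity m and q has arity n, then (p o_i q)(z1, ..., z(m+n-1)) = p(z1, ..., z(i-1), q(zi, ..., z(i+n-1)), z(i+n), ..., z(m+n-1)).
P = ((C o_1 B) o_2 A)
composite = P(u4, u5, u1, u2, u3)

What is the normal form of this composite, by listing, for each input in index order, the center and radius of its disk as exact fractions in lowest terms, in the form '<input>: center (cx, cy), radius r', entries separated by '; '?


u1: center (5/96, -1/4), radius 1/720; u2: center (1/18, -35/144), radius 1/720; u3: center (-1/2, -1/2), radius 1/12; u4: center (1/18, -7/36), radius 1/72; u5: center (1/18, -73/288), radius 1/864

Only the slot chain above each u matters under C; compose those maps.
for u4, the 2-step affine chain lands on center (1/18, -7/36), radius 1/72
for u5, the 3-step affine chain lands on center (1/18, -73/288), radius 1/864
for u1, the 3-step affine chain lands on center (5/96, -1/4), radius 1/720
for u2, the 3-step affine chain lands on center (1/18, -35/144), radius 1/720
for u3, the 1-step affine chain lands on center (-1/2, -1/2), radius 1/12
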